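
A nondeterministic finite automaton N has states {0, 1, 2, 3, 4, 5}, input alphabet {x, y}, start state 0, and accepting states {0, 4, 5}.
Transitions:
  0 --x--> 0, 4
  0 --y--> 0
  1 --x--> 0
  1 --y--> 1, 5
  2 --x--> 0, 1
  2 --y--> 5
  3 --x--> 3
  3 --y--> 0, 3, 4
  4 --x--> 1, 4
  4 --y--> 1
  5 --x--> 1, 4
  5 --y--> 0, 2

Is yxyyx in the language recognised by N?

Start: {0}
read y: {0}
read x: {0, 4}
read y: {0, 1}
read y: {0, 1, 5}
read x: {0, 1, 4}
Reachable ∩ accepting = {0, 4} — nonempty.

accepted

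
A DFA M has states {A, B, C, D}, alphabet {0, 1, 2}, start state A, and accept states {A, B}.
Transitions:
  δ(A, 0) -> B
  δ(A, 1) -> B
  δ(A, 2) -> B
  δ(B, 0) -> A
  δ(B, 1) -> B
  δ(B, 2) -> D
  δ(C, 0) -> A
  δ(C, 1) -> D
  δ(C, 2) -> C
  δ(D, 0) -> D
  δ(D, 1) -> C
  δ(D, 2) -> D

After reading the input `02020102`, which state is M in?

B

A --0--> B
B --2--> D
D --0--> D
D --2--> D
D --0--> D
D --1--> C
C --0--> A
A --2--> B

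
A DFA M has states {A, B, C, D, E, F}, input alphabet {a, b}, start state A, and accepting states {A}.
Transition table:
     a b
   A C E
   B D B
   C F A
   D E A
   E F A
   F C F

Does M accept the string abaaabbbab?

accepted

A --a--> C
C --b--> A
A --a--> C
C --a--> F
F --a--> C
C --b--> A
A --b--> E
E --b--> A
A --a--> C
C --b--> A
End in state A, which is an accepting state.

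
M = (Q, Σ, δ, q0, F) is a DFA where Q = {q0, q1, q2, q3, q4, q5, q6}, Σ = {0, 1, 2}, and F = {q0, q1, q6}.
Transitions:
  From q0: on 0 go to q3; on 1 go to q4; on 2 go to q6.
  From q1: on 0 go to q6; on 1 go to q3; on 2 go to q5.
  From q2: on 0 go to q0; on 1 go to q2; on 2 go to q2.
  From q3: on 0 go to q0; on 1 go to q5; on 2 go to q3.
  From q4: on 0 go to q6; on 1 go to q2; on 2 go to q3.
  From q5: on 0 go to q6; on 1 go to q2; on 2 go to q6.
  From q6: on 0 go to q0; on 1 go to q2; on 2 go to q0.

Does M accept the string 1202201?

rejected

q0 --1--> q4
q4 --2--> q3
q3 --0--> q0
q0 --2--> q6
q6 --2--> q0
q0 --0--> q3
q3 --1--> q5
End in state q5, which is not an accepting state.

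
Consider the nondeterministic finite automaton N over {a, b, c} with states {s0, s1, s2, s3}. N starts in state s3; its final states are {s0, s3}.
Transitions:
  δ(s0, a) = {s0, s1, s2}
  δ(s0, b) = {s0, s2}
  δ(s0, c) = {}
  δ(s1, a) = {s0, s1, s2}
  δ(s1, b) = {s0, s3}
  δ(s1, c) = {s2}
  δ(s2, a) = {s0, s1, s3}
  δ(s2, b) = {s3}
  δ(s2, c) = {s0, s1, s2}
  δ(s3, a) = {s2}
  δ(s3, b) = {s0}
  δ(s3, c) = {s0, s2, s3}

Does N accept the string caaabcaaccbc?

accepted

Start: {s3}
read c: {s0, s2, s3}
read a: {s0, s1, s2, s3}
read a: {s0, s1, s2, s3}
read a: {s0, s1, s2, s3}
read b: {s0, s2, s3}
read c: {s0, s1, s2, s3}
read a: {s0, s1, s2, s3}
read a: {s0, s1, s2, s3}
read c: {s0, s1, s2, s3}
read c: {s0, s1, s2, s3}
read b: {s0, s2, s3}
read c: {s0, s1, s2, s3}
Reachable ∩ accepting = {s0, s3} — nonempty.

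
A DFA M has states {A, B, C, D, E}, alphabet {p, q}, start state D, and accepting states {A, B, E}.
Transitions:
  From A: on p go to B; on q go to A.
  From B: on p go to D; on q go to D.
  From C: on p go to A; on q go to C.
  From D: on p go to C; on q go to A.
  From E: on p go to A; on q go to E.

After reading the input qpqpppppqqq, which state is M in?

C

D --q--> A
A --p--> B
B --q--> D
D --p--> C
C --p--> A
A --p--> B
B --p--> D
D --p--> C
C --q--> C
C --q--> C
C --q--> C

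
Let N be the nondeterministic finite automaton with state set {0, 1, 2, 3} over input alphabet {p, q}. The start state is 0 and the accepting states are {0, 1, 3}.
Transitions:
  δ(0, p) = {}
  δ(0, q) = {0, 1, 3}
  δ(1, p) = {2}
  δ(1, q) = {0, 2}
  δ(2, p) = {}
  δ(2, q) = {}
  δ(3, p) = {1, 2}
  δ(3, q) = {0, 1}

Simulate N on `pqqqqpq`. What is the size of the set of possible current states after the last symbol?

0

Start: {0}
read p: {}
The reachable set is empty and stays empty for the remaining 6 symbols.
Final reachable set {} has 0 states.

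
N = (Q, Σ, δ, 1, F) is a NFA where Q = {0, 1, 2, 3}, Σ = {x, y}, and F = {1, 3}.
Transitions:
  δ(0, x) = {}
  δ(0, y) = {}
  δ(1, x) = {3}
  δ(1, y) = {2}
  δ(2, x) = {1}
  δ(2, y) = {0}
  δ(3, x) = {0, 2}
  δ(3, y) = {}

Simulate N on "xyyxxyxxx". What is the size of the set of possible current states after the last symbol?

Start: {1}
read x: {3}
read y: {}
The reachable set is empty and stays empty for the remaining 7 symbols.
Final reachable set {} has 0 states.

0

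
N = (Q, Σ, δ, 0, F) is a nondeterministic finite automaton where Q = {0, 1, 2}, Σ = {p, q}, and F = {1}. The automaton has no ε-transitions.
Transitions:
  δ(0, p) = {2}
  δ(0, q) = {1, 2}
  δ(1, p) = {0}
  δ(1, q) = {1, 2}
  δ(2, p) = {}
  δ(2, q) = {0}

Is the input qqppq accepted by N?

rejected

Start: {0}
read q: {1, 2}
read q: {0, 1, 2}
read p: {0, 2}
read p: {2}
read q: {0}
Reachable ∩ accepting = {} — empty.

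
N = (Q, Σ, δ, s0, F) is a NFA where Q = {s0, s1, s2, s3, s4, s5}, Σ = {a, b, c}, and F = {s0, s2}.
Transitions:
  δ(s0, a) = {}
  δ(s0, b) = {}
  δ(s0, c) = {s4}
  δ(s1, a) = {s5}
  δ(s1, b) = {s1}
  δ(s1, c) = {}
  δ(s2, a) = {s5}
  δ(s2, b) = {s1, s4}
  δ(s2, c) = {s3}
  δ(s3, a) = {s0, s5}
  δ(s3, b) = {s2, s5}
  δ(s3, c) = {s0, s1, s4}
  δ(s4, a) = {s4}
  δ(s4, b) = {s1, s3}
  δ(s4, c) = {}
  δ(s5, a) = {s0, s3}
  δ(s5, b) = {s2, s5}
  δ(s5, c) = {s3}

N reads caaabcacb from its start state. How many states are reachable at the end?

2

Start: {s0}
read c: {s4}
read a: {s4}
read a: {s4}
read a: {s4}
read b: {s1, s3}
read c: {s0, s1, s4}
read a: {s4, s5}
read c: {s3}
read b: {s2, s5}
Final reachable set {s2, s5} has 2 states.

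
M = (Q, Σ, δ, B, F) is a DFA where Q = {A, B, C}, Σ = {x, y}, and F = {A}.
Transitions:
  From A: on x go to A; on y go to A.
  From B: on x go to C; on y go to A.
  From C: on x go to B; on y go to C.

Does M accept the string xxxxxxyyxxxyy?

B --x--> C
C --x--> B
B --x--> C
C --x--> B
B --x--> C
C --x--> B
B --y--> A
A --y--> A
A --x--> A
A --x--> A
A --x--> A
A --y--> A
A --y--> A
End in state A, which is an accepting state.

accepted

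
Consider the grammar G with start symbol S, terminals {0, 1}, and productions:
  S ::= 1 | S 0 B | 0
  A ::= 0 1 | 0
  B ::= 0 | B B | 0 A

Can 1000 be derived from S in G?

S ⇒ S0B ⇒ 10B ⇒ 100A ⇒ 1000

yes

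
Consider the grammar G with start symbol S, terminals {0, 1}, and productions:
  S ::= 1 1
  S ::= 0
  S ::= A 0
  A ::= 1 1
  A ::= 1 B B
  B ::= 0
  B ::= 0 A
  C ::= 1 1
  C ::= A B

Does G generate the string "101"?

no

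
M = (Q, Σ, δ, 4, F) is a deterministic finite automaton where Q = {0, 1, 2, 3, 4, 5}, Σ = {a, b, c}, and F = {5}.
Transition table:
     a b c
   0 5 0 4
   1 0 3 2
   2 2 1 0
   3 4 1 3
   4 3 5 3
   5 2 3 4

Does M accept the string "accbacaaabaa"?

accepted

4 --a--> 3
3 --c--> 3
3 --c--> 3
3 --b--> 1
1 --a--> 0
0 --c--> 4
4 --a--> 3
3 --a--> 4
4 --a--> 3
3 --b--> 1
1 --a--> 0
0 --a--> 5
End in state 5, which is an accepting state.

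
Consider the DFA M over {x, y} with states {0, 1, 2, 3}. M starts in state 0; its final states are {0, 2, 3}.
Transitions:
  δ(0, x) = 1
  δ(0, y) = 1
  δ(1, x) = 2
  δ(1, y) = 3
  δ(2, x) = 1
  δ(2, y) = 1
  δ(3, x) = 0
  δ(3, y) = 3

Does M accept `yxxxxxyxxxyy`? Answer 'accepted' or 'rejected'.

0 --y--> 1
1 --x--> 2
2 --x--> 1
1 --x--> 2
2 --x--> 1
1 --x--> 2
2 --y--> 1
1 --x--> 2
2 --x--> 1
1 --x--> 2
2 --y--> 1
1 --y--> 3
End in state 3, which is an accepting state.

accepted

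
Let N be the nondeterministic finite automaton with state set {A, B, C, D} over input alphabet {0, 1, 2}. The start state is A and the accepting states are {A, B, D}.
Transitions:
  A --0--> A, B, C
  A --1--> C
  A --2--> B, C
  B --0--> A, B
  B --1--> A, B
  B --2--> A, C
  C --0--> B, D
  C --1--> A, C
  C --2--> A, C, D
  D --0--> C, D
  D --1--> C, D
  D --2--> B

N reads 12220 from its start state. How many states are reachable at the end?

Start: {A}
read 1: {C}
read 2: {A, C, D}
read 2: {A, B, C, D}
read 2: {A, B, C, D}
read 0: {A, B, C, D}
Final reachable set {A, B, C, D} has 4 states.

4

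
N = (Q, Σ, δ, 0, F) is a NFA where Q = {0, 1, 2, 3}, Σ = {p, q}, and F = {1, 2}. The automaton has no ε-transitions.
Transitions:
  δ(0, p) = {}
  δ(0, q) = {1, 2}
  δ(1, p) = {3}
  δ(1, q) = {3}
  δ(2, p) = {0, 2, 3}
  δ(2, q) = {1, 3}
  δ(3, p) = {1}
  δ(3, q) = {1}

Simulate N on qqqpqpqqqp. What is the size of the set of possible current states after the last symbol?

2

Start: {0}
read q: {1, 2}
read q: {1, 3}
read q: {1, 3}
read p: {1, 3}
read q: {1, 3}
read p: {1, 3}
read q: {1, 3}
read q: {1, 3}
read q: {1, 3}
read p: {1, 3}
Final reachable set {1, 3} has 2 states.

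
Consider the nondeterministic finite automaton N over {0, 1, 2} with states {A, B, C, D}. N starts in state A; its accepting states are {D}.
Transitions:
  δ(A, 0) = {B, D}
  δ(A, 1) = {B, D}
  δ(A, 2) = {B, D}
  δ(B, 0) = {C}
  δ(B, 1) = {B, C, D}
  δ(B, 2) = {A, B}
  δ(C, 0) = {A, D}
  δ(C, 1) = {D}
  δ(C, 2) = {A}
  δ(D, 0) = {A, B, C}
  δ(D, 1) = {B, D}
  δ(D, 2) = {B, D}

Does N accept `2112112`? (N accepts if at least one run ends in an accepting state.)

accepted

Start: {A}
read 2: {B, D}
read 1: {B, C, D}
read 1: {B, C, D}
read 2: {A, B, D}
read 1: {B, C, D}
read 1: {B, C, D}
read 2: {A, B, D}
Reachable ∩ accepting = {D} — nonempty.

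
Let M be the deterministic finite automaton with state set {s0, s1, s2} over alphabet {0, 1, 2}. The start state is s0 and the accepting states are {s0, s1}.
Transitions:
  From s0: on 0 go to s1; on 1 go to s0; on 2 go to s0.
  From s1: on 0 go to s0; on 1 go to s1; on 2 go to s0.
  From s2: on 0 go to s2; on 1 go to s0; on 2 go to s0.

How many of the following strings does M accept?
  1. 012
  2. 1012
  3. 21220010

3

012: accepted
1012: accepted
21220010: accepted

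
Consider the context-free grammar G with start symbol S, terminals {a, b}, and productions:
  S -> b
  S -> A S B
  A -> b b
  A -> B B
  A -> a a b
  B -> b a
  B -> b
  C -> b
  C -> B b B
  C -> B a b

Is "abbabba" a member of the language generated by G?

no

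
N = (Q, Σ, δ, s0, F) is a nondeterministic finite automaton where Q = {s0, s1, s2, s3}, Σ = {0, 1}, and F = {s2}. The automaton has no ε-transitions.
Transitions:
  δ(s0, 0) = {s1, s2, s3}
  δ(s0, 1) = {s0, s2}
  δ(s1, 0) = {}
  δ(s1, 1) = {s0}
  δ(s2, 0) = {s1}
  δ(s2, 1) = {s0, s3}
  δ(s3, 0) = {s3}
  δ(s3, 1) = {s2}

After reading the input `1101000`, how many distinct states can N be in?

Start: {s0}
read 1: {s0, s2}
read 1: {s0, s2, s3}
read 0: {s1, s2, s3}
read 1: {s0, s2, s3}
read 0: {s1, s2, s3}
read 0: {s1, s3}
read 0: {s3}
Final reachable set {s3} has 1 state.

1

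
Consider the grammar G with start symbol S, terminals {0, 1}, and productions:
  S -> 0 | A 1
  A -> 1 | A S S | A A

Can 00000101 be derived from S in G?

no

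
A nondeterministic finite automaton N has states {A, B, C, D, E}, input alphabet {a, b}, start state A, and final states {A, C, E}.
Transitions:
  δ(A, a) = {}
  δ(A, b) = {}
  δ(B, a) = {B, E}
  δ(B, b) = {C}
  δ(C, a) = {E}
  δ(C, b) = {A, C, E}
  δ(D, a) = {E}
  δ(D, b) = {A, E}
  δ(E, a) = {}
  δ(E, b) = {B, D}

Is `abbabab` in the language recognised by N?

Start: {A}
read a: {}
The reachable set is empty and stays empty for the remaining 6 symbols.
Reachable ∩ accepting = {} — empty.

rejected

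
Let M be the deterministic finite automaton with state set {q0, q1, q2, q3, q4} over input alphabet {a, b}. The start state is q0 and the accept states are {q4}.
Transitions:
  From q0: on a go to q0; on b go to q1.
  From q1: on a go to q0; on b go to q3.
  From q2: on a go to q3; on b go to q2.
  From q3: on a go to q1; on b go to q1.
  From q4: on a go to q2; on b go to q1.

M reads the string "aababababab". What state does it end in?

q1

q0 --a--> q0
q0 --a--> q0
q0 --b--> q1
q1 --a--> q0
q0 --b--> q1
q1 --a--> q0
q0 --b--> q1
q1 --a--> q0
q0 --b--> q1
q1 --a--> q0
q0 --b--> q1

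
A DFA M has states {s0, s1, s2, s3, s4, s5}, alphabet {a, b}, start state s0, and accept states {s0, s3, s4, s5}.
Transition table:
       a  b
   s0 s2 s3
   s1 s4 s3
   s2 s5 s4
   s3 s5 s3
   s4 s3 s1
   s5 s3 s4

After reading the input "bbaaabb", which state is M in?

s0 --b--> s3
s3 --b--> s3
s3 --a--> s5
s5 --a--> s3
s3 --a--> s5
s5 --b--> s4
s4 --b--> s1

s1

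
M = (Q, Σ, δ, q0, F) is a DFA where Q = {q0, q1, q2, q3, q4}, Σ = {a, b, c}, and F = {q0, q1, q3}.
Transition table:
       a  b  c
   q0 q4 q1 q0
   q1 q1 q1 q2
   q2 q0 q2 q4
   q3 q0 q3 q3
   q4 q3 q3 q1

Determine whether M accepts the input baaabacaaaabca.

q0 --b--> q1
q1 --a--> q1
q1 --a--> q1
q1 --a--> q1
q1 --b--> q1
q1 --a--> q1
q1 --c--> q2
q2 --a--> q0
q0 --a--> q4
q4 --a--> q3
q3 --a--> q0
q0 --b--> q1
q1 --c--> q2
q2 --a--> q0
End in state q0, which is an accepting state.

accepted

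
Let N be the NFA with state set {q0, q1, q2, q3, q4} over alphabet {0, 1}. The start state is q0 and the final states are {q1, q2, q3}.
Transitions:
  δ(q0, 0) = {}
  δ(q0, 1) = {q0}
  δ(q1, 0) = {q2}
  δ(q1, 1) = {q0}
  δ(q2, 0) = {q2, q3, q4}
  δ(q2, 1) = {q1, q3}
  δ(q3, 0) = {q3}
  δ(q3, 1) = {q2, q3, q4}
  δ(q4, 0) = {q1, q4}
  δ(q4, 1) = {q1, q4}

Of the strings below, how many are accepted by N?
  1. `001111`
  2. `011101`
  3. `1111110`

`001111`: rejected
`011101`: rejected
`1111110`: rejected

0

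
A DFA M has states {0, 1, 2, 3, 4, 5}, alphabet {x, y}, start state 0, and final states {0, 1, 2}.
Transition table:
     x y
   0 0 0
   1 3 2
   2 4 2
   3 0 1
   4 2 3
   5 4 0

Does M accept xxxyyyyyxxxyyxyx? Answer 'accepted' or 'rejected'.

accepted

0 --x--> 0
0 --x--> 0
0 --x--> 0
0 --y--> 0
0 --y--> 0
0 --y--> 0
0 --y--> 0
0 --y--> 0
0 --x--> 0
0 --x--> 0
0 --x--> 0
0 --y--> 0
0 --y--> 0
0 --x--> 0
0 --y--> 0
0 --x--> 0
End in state 0, which is an accepting state.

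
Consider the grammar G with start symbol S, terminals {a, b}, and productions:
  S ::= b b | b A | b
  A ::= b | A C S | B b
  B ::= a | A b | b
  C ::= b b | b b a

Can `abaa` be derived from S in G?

no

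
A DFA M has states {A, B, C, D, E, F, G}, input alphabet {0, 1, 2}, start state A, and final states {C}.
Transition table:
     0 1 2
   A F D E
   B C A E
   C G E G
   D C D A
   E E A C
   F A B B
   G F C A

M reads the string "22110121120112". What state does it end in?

A --2--> E
E --2--> C
C --1--> E
E --1--> A
A --0--> F
F --1--> B
B --2--> E
E --1--> A
A --1--> D
D --2--> A
A --0--> F
F --1--> B
B --1--> A
A --2--> E

E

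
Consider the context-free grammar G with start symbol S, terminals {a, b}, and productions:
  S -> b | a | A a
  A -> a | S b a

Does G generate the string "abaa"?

S ⇒ Aa ⇒ Sbaa ⇒ abaa

yes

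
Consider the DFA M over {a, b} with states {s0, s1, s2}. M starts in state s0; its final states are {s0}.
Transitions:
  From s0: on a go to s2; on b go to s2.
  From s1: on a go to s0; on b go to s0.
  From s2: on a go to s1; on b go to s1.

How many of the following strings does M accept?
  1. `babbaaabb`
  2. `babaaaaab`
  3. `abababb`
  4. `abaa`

2

`babbaaabb`: accepted
`babaaaaab`: accepted
`abababb`: rejected
`abaa`: rejected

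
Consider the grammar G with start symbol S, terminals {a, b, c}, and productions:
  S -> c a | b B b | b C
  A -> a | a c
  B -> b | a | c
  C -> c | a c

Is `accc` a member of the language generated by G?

no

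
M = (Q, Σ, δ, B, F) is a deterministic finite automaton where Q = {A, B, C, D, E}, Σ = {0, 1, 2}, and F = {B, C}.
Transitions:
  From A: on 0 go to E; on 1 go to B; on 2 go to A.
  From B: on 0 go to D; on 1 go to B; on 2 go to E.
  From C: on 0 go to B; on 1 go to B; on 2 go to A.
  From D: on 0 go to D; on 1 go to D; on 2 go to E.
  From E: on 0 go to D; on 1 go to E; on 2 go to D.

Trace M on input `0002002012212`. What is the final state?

B --0--> D
D --0--> D
D --0--> D
D --2--> E
E --0--> D
D --0--> D
D --2--> E
E --0--> D
D --1--> D
D --2--> E
E --2--> D
D --1--> D
D --2--> E

E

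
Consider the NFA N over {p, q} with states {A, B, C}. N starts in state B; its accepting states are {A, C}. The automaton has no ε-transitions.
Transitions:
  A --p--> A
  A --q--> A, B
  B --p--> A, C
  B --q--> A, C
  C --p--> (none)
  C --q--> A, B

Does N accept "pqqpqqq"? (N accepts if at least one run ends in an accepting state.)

accepted

Start: {B}
read p: {A, C}
read q: {A, B}
read q: {A, B, C}
read p: {A, C}
read q: {A, B}
read q: {A, B, C}
read q: {A, B, C}
Reachable ∩ accepting = {A, C} — nonempty.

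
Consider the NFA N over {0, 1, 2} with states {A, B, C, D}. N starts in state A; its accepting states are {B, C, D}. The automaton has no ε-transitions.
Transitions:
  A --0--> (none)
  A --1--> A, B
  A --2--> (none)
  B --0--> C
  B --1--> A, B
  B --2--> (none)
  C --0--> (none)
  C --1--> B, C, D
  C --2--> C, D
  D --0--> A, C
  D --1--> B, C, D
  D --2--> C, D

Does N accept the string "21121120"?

rejected

Start: {A}
read 2: {}
The reachable set is empty and stays empty for the remaining 7 symbols.
Reachable ∩ accepting = {} — empty.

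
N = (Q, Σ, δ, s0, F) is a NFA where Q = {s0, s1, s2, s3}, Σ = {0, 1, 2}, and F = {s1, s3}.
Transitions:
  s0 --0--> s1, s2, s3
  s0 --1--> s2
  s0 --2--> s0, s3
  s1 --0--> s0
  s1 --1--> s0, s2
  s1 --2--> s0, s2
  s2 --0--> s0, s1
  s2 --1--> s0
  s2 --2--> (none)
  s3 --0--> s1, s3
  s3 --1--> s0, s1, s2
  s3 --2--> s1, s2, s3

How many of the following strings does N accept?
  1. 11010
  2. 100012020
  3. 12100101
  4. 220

11010: accepted
100012020: accepted
12100101: rejected
220: accepted

3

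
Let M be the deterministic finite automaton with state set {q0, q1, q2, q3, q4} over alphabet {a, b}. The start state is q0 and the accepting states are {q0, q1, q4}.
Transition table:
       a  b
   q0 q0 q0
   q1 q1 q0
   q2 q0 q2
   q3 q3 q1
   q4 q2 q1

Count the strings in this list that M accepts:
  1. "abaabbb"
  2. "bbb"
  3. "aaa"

"abaabbb": accepted
"bbb": accepted
"aaa": accepted

3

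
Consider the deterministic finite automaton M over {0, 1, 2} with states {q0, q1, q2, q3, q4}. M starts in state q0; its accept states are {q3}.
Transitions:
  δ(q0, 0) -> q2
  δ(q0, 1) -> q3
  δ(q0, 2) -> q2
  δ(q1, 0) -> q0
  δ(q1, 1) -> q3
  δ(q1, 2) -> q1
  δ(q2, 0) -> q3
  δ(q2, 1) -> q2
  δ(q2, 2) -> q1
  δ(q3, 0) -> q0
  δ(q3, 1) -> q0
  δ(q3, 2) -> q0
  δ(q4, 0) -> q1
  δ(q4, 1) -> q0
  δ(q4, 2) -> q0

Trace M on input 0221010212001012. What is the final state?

q2

q0 --0--> q2
q2 --2--> q1
q1 --2--> q1
q1 --1--> q3
q3 --0--> q0
q0 --1--> q3
q3 --0--> q0
q0 --2--> q2
q2 --1--> q2
q2 --2--> q1
q1 --0--> q0
q0 --0--> q2
q2 --1--> q2
q2 --0--> q3
q3 --1--> q0
q0 --2--> q2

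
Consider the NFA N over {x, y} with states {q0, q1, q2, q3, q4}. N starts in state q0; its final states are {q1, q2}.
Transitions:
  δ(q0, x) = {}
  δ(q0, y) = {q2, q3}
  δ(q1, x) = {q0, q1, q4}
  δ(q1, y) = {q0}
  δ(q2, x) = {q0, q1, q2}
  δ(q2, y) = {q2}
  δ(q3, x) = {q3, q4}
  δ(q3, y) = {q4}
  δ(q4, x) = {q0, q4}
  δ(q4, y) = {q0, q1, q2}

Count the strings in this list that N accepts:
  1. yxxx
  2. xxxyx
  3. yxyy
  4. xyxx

2

yxxx: accepted
xxxyx: rejected
yxyy: accepted
xyxx: rejected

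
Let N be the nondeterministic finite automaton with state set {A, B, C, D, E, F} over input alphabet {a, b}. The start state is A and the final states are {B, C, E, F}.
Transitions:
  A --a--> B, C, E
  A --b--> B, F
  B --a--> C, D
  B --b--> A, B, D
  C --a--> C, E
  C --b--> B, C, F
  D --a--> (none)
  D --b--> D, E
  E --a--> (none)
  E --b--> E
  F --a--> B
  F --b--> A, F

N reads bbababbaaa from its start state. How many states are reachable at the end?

Start: {A}
read b: {B, F}
read b: {A, B, D, F}
read a: {B, C, D, E}
read b: {A, B, C, D, E, F}
read a: {B, C, D, E}
read b: {A, B, C, D, E, F}
read b: {A, B, C, D, E, F}
read a: {B, C, D, E}
read a: {C, D, E}
read a: {C, E}
Final reachable set {C, E} has 2 states.

2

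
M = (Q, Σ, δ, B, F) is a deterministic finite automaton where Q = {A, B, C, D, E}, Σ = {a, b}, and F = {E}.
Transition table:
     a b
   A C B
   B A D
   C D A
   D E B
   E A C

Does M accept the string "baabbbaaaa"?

accepted

B --b--> D
D --a--> E
E --a--> A
A --b--> B
B --b--> D
D --b--> B
B --a--> A
A --a--> C
C --a--> D
D --a--> E
End in state E, which is an accepting state.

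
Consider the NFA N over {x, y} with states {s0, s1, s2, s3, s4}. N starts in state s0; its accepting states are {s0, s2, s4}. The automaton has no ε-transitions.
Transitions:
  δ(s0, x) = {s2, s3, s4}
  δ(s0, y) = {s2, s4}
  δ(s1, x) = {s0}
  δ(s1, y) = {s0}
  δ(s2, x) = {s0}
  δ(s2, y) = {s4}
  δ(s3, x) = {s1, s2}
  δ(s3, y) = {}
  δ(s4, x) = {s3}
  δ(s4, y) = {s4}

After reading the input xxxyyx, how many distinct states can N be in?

Start: {s0}
read x: {s2, s3, s4}
read x: {s0, s1, s2, s3}
read x: {s0, s1, s2, s3, s4}
read y: {s0, s2, s4}
read y: {s2, s4}
read x: {s0, s3}
Final reachable set {s0, s3} has 2 states.

2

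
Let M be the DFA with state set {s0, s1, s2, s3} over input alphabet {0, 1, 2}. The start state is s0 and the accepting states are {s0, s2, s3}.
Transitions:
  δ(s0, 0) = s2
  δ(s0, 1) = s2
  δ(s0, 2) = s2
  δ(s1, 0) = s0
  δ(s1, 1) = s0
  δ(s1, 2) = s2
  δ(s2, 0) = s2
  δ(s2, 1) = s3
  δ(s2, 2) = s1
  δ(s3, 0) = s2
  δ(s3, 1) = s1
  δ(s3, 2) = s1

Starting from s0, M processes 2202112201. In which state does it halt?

s2

s0 --2--> s2
s2 --2--> s1
s1 --0--> s0
s0 --2--> s2
s2 --1--> s3
s3 --1--> s1
s1 --2--> s2
s2 --2--> s1
s1 --0--> s0
s0 --1--> s2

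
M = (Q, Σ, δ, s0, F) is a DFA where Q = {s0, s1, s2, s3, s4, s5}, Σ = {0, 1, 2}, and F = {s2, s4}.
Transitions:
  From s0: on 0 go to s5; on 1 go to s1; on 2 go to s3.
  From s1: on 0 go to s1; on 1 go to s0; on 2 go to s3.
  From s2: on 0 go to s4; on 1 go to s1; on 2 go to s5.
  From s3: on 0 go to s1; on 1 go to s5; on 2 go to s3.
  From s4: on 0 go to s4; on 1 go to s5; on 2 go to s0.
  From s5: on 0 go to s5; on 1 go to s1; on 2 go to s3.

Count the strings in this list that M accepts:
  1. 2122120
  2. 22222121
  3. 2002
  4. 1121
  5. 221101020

0

2122120: rejected
22222121: rejected
2002: rejected
1121: rejected
221101020: rejected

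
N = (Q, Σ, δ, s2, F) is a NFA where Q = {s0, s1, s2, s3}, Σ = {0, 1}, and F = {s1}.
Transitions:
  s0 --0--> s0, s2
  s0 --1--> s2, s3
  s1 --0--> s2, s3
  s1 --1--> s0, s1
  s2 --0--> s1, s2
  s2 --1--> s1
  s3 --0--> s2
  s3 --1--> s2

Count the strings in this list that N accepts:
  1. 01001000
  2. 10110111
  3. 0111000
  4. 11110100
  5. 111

01001000: accepted
10110111: accepted
0111000: accepted
11110100: accepted
111: accepted

5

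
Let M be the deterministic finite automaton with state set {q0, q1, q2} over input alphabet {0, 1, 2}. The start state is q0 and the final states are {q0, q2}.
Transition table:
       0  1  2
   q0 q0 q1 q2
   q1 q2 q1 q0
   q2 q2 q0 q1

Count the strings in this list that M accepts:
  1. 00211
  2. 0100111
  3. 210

1

00211: rejected
0100111: rejected
210: accepted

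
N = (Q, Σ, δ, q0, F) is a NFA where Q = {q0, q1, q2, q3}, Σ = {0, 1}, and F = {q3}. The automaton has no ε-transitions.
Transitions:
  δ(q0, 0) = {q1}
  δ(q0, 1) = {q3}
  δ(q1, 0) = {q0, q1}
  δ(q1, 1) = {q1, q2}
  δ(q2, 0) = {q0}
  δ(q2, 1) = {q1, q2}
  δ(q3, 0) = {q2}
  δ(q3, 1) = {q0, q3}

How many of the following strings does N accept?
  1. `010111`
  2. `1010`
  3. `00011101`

`010111`: accepted
`1010`: rejected
`00011101`: accepted

2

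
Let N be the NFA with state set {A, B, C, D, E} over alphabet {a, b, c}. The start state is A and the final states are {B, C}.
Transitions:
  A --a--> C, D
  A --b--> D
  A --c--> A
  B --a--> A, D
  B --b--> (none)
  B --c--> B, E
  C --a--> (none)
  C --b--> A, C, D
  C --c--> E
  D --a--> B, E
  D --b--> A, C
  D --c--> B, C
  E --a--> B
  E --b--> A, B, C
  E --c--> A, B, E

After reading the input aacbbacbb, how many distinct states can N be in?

3

Start: {A}
read a: {C, D}
read a: {B, E}
read c: {A, B, E}
read b: {A, B, C, D}
read b: {A, C, D}
read a: {B, C, D, E}
read c: {A, B, C, E}
read b: {A, B, C, D}
read b: {A, C, D}
Final reachable set {A, C, D} has 3 states.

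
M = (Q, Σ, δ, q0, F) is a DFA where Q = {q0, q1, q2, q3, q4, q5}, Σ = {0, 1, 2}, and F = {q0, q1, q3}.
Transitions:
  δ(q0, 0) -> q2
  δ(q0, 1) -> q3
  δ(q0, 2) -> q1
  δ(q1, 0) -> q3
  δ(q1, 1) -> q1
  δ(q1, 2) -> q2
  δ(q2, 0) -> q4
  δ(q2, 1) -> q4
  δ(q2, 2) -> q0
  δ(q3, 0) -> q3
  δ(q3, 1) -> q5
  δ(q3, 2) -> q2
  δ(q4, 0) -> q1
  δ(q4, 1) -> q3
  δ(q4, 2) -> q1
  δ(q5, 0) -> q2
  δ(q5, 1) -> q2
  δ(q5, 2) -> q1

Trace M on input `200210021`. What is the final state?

q4

q0 --2--> q1
q1 --0--> q3
q3 --0--> q3
q3 --2--> q2
q2 --1--> q4
q4 --0--> q1
q1 --0--> q3
q3 --2--> q2
q2 --1--> q4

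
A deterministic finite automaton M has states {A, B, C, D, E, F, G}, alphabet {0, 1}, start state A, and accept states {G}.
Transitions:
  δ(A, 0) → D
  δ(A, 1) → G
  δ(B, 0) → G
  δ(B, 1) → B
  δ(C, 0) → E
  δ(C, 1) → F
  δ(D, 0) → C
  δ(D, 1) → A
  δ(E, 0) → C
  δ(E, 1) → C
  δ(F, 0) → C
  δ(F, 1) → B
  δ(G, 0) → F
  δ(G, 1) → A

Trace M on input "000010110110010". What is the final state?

A --0--> D
D --0--> C
C --0--> E
E --0--> C
C --1--> F
F --0--> C
C --1--> F
F --1--> B
B --0--> G
G --1--> A
A --1--> G
G --0--> F
F --0--> C
C --1--> F
F --0--> C

C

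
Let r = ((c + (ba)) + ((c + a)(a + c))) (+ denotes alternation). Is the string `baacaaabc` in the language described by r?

Neither (c+(ba)) nor ((c+a)(a+c)) matches baacaaabc.

no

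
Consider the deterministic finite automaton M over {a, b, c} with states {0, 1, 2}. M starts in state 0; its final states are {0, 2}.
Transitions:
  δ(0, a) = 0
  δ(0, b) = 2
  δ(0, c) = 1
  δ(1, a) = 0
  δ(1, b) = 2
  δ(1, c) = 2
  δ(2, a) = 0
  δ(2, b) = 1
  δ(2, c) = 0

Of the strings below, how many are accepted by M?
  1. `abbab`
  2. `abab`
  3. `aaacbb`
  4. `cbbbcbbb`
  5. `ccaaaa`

4

`abbab`: accepted
`abab`: accepted
`aaacbb`: rejected
`cbbbcbbb`: accepted
`ccaaaa`: accepted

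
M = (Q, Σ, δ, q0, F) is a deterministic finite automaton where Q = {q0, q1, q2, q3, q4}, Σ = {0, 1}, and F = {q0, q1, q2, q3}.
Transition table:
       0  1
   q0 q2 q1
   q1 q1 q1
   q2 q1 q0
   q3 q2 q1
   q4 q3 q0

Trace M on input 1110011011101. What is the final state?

q1

q0 --1--> q1
q1 --1--> q1
q1 --1--> q1
q1 --0--> q1
q1 --0--> q1
q1 --1--> q1
q1 --1--> q1
q1 --0--> q1
q1 --1--> q1
q1 --1--> q1
q1 --1--> q1
q1 --0--> q1
q1 --1--> q1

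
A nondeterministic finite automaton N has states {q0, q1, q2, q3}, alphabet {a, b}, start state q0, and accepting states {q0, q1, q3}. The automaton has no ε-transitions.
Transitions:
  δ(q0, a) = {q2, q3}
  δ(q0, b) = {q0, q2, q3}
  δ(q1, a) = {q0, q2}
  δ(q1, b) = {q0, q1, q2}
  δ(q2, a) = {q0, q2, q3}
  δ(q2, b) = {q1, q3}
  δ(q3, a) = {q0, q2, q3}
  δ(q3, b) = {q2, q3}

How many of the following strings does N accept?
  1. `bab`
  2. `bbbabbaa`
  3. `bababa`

`bab`: accepted
`bbbabbaa`: accepted
`bababa`: accepted

3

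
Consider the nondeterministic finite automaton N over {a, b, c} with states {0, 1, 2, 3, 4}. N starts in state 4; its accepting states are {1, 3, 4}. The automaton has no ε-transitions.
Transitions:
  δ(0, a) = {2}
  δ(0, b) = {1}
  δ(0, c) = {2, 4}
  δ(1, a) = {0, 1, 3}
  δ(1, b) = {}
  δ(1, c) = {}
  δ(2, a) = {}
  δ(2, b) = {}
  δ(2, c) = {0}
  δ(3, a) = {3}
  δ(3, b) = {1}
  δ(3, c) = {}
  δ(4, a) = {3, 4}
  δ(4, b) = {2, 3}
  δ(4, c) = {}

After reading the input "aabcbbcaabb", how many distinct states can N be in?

0

Start: {4}
read a: {3, 4}
read a: {3, 4}
read b: {1, 2, 3}
read c: {0}
read b: {1}
read b: {}
The reachable set is empty and stays empty for the remaining 5 symbols.
Final reachable set {} has 0 states.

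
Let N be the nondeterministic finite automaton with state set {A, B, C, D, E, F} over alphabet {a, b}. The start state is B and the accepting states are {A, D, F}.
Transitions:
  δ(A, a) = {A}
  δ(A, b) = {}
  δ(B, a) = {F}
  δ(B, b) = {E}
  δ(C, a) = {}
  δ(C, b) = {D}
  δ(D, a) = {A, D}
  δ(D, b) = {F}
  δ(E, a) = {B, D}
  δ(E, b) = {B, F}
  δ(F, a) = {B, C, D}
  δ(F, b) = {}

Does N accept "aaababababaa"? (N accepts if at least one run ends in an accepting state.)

accepted

Start: {B}
read a: {F}
read a: {B, C, D}
read a: {A, D, F}
read b: {F}
read a: {B, C, D}
read b: {D, E, F}
read a: {A, B, C, D}
read b: {D, E, F}
read a: {A, B, C, D}
read b: {D, E, F}
read a: {A, B, C, D}
read a: {A, D, F}
Reachable ∩ accepting = {A, D, F} — nonempty.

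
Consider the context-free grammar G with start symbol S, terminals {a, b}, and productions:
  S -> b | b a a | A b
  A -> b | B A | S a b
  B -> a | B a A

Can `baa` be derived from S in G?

S ⇒ baa

yes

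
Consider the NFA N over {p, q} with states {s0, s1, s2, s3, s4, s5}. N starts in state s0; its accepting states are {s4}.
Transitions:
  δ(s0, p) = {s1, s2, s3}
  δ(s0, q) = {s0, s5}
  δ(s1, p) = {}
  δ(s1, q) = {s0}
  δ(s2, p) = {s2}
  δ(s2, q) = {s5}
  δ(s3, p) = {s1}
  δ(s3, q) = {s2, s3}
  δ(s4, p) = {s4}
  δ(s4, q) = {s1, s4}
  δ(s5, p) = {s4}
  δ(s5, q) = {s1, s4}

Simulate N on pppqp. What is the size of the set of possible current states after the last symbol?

1

Start: {s0}
read p: {s1, s2, s3}
read p: {s1, s2}
read p: {s2}
read q: {s5}
read p: {s4}
Final reachable set {s4} has 1 state.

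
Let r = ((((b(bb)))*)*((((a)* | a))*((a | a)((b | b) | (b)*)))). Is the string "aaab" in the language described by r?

Split as ε·aaab: (((b(bb)))*)* matches ε and ((((a)*|a))*((a|a)((b|b)|(b)*))) matches aaab.

yes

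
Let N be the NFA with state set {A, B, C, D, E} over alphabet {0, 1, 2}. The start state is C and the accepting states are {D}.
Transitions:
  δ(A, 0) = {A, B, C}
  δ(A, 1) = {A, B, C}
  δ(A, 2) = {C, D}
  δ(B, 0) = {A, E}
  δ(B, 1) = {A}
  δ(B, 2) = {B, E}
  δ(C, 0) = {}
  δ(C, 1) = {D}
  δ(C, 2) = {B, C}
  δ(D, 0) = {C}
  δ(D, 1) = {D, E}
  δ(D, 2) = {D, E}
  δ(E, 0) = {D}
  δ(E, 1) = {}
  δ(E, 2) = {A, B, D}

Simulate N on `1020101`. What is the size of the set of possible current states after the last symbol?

Start: {C}
read 1: {D}
read 0: {C}
read 2: {B, C}
read 0: {A, E}
read 1: {A, B, C}
read 0: {A, B, C, E}
read 1: {A, B, C, D}
Final reachable set {A, B, C, D} has 4 states.

4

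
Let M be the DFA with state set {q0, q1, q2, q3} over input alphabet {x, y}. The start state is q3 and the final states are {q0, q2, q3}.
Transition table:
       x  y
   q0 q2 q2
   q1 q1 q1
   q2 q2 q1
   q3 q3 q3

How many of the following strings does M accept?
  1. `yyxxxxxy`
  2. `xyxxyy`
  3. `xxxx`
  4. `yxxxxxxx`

4

`yyxxxxxy`: accepted
`xyxxyy`: accepted
`xxxx`: accepted
`yxxxxxxx`: accepted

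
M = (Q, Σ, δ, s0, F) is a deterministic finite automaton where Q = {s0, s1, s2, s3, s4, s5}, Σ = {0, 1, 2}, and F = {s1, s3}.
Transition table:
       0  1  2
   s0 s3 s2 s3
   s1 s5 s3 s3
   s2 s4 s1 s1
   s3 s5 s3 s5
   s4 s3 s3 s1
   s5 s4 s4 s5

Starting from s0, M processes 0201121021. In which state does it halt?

s4

s0 --0--> s3
s3 --2--> s5
s5 --0--> s4
s4 --1--> s3
s3 --1--> s3
s3 --2--> s5
s5 --1--> s4
s4 --0--> s3
s3 --2--> s5
s5 --1--> s4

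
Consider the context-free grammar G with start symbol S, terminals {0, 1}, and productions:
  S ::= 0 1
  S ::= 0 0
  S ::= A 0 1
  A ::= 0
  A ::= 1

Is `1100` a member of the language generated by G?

no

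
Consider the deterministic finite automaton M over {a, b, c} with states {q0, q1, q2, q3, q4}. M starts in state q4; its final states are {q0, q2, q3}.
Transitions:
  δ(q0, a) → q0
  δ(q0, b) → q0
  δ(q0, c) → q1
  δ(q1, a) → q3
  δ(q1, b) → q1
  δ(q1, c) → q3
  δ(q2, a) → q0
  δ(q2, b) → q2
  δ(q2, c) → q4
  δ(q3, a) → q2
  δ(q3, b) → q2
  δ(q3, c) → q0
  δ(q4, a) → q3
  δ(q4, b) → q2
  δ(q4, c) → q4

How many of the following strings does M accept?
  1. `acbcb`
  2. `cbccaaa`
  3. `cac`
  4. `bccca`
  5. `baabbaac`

3

`acbcb`: rejected
`cbccaaa`: accepted
`cac`: accepted
`bccca`: accepted
`baabbaac`: rejected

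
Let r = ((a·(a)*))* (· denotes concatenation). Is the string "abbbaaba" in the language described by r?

abbbaaba cannot be split into zero or more pieces each matching (a·(a)*).

no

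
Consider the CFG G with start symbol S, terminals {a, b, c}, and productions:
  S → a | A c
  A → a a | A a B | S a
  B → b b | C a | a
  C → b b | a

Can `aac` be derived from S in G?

yes

S ⇒ Ac ⇒ aac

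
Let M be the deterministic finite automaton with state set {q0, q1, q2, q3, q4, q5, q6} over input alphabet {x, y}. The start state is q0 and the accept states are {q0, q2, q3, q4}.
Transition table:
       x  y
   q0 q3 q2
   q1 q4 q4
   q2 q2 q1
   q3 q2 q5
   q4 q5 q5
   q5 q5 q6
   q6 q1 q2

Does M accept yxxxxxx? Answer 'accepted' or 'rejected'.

accepted

q0 --y--> q2
q2 --x--> q2
q2 --x--> q2
q2 --x--> q2
q2 --x--> q2
q2 --x--> q2
q2 --x--> q2
End in state q2, which is an accepting state.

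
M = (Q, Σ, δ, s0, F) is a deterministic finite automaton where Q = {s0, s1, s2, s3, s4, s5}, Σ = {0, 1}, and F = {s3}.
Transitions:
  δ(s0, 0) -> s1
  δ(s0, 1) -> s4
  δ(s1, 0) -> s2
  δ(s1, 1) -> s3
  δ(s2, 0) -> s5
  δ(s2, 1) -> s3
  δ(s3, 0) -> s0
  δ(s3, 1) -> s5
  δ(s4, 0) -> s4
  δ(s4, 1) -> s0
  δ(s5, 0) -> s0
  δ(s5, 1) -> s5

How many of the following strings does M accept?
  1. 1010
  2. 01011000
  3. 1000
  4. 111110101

1

1010: rejected
01011000: rejected
1000: rejected
111110101: accepted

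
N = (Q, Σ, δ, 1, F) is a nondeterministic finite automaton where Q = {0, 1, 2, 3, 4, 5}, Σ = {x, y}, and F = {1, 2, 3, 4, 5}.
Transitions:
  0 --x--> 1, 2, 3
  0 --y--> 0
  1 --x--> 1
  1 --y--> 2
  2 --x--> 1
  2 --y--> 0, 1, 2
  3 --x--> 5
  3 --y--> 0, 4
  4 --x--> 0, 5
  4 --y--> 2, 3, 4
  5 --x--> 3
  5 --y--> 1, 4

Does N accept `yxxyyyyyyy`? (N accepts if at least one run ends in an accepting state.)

Start: {1}
read y: {2}
read x: {1}
read x: {1}
read y: {2}
read y: {0, 1, 2}
read y: {0, 1, 2}
read y: {0, 1, 2}
read y: {0, 1, 2}
read y: {0, 1, 2}
read y: {0, 1, 2}
Reachable ∩ accepting = {1, 2} — nonempty.

accepted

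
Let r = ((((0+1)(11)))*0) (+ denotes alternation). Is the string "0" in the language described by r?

yes

Split as ε·0: (((0+1)(11)))* matches ε and 0 matches 0.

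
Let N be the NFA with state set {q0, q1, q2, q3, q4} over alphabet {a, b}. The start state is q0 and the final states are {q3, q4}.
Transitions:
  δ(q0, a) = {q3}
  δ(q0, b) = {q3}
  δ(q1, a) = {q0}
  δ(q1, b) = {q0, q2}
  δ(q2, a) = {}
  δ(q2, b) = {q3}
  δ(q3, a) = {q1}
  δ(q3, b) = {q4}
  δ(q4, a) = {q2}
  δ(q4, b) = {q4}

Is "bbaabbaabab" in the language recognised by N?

Start: {q0}
read b: {q3}
read b: {q4}
read a: {q2}
read a: {}
The reachable set is empty and stays empty for the remaining 7 symbols.
Reachable ∩ accepting = {} — empty.

rejected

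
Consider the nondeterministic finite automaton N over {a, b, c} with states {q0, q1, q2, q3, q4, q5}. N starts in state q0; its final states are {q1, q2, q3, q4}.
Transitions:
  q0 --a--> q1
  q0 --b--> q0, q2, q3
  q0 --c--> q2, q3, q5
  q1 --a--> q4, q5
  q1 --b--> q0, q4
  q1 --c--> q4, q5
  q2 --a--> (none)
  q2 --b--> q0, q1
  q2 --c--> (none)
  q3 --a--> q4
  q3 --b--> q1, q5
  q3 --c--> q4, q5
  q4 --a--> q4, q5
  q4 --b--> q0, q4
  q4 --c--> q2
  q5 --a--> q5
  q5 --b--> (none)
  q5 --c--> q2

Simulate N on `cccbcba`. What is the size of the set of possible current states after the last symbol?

Start: {q0}
read c: {q2, q3, q5}
read c: {q2, q4, q5}
read c: {q2}
read b: {q0, q1}
read c: {q2, q3, q4, q5}
read b: {q0, q1, q4, q5}
read a: {q1, q4, q5}
Final reachable set {q1, q4, q5} has 3 states.

3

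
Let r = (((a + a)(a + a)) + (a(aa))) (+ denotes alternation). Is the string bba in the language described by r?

no

Neither ((a+a)(a+a)) nor (a(aa)) matches bba.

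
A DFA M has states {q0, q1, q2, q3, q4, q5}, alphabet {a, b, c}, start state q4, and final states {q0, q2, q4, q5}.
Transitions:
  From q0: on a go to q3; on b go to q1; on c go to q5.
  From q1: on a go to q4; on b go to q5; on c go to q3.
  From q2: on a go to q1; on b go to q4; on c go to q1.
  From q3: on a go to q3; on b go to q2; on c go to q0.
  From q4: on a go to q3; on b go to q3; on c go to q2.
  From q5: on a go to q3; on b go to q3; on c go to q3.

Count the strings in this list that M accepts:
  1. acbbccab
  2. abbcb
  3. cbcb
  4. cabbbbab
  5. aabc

4

acbbccab: accepted
abbcb: accepted
cbcb: accepted
cabbbbab: accepted
aabc: rejected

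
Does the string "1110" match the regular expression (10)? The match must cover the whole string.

No split of 1110 into u·v has 1 matching u and 0 matching v.

no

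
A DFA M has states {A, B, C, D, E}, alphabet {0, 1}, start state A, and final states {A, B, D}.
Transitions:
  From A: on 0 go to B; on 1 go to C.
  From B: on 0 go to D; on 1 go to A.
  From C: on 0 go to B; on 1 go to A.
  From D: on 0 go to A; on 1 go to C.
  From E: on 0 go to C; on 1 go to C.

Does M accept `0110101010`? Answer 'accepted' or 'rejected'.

A --0--> B
B --1--> A
A --1--> C
C --0--> B
B --1--> A
A --0--> B
B --1--> A
A --0--> B
B --1--> A
A --0--> B
End in state B, which is an accepting state.

accepted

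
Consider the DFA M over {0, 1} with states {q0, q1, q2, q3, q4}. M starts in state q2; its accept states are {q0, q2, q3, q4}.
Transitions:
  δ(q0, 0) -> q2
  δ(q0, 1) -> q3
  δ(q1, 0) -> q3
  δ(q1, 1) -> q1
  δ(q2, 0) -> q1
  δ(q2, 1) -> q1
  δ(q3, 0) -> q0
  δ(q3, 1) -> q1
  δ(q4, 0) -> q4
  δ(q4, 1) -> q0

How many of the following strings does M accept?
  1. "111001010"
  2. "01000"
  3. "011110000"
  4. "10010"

3

"111001010": accepted
"01000": accepted
"011110000": rejected
"10010": accepted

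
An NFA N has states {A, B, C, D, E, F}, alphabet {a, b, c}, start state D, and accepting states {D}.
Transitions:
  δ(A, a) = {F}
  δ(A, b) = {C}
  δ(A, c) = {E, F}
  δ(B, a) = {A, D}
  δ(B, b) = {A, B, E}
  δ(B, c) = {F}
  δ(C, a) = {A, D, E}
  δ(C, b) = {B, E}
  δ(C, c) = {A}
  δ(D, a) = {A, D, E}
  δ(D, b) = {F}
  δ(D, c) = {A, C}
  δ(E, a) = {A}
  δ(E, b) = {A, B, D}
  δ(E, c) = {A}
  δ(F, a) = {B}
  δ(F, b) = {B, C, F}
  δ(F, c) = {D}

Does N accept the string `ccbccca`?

Start: {D}
read c: {A, C}
read c: {A, E, F}
read b: {A, B, C, D, F}
read c: {A, C, D, E, F}
read c: {A, C, D, E, F}
read c: {A, C, D, E, F}
read a: {A, B, D, E, F}
Reachable ∩ accepting = {D} — nonempty.

accepted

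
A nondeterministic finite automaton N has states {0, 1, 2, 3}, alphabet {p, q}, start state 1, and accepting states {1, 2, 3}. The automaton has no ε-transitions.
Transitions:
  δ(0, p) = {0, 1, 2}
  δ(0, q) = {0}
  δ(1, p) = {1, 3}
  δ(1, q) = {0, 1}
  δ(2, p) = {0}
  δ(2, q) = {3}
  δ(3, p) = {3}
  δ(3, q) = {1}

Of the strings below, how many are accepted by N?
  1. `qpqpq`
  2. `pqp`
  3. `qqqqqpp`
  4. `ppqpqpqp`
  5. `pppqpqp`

5

`qpqpq`: accepted
`pqp`: accepted
`qqqqqpp`: accepted
`ppqpqpqp`: accepted
`pppqpqp`: accepted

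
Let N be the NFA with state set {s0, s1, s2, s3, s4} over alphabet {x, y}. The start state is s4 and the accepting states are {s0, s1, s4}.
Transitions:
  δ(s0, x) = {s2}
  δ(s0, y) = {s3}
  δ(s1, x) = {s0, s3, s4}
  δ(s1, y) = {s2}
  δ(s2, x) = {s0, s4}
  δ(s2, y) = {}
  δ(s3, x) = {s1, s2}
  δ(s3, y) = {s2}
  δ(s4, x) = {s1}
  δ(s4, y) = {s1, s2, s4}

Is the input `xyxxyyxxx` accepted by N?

rejected

Start: {s4}
read x: {s1}
read y: {s2}
read x: {s0, s4}
read x: {s1, s2}
read y: {s2}
read y: {}
The reachable set is empty and stays empty for the remaining 3 symbols.
Reachable ∩ accepting = {} — empty.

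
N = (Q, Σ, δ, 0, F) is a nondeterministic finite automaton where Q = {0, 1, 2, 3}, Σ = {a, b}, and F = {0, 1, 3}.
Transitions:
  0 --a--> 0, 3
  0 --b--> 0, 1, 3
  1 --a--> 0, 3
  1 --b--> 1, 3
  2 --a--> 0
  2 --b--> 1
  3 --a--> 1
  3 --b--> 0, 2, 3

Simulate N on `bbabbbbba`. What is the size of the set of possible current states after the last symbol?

Start: {0}
read b: {0, 1, 3}
read b: {0, 1, 2, 3}
read a: {0, 1, 3}
read b: {0, 1, 2, 3}
read b: {0, 1, 2, 3}
read b: {0, 1, 2, 3}
read b: {0, 1, 2, 3}
read b: {0, 1, 2, 3}
read a: {0, 1, 3}
Final reachable set {0, 1, 3} has 3 states.

3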